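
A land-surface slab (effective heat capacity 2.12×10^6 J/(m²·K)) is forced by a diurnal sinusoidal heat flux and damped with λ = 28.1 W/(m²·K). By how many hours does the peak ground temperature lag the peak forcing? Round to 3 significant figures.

5.31 hours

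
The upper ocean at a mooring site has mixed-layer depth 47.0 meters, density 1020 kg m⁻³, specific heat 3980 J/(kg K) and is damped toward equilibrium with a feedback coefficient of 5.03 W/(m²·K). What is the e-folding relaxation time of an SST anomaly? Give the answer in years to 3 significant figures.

1.20 years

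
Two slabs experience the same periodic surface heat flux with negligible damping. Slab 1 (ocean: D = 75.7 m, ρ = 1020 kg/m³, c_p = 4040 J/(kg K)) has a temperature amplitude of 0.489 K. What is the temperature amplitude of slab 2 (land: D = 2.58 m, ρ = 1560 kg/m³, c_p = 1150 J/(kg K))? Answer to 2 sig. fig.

33 K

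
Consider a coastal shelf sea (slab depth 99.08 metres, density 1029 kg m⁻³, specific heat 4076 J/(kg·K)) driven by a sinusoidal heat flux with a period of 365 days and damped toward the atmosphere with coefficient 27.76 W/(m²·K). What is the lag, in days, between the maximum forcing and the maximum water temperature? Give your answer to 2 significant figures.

72 days

Areal heat capacity C = ρ c_p D = 1029 × 4076 × 99.08 = 4.16×10^8 J/(m^2 K).
ω = 2π / 3.15×10^7 s = 1.99×10^-7 s⁻¹.
Phase lag φ = arctan(Cω/λ) = arctan(82.8/27.76) = 1.25 rad.
Time lag = φ / ω = 1.25 / 1.99×10^-7 = 6.26×10^6 s = 72.5 days.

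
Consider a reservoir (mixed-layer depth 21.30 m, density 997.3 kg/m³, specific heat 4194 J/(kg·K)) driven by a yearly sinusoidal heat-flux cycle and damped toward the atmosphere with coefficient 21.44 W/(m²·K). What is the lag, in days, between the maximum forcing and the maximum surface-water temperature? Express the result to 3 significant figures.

40.2 days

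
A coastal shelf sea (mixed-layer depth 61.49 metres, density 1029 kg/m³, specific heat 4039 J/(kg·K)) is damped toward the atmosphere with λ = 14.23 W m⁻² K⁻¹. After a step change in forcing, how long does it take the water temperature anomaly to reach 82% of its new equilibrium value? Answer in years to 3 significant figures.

Areal heat capacity C = ρ c_p D = 1029 × 4039 × 61.49 = 2.56×10^8 J/(m^2 K).
τ = C / λ = 2.56×10^8 / 14.23 = 1.80×10^7 s.
Fraction reached: 1 − e^(−t/τ) = 0.82 ⇒ t = −τ ln(1 − 0.82) = τ × 1.71.
t = 3.08×10^7 s = 0.976 years.

0.976 years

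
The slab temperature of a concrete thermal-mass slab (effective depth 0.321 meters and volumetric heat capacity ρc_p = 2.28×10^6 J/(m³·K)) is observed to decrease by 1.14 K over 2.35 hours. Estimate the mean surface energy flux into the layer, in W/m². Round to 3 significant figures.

-98.6

Areal heat capacity C = ρc_p × D = 2.28×10^6 × 0.321 = 7.32×10^5 J/(m^2 K).
Required heat per unit area: Q = C ΔT = 7.32×10^5 × -1.14 = -8.34×10^5 J/m².
Flux F = Q / Δt = -8.34×10^5 / 8460 s = -98.6 W/m².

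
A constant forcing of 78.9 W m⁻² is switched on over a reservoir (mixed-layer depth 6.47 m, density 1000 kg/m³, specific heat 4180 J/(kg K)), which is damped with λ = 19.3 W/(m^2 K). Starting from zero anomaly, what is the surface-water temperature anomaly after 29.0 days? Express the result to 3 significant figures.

Areal heat capacity C = ρ c_p D = 1000 × 4180 × 6.47 = 2.70×10^7 J m⁻² K⁻¹.
τ = C / λ = 2.70×10^7 / 19.3 = 1.40×10^6 s.
Equilibrium anomaly ΔT_eq = F / λ = 78.9 / 19.3 = 4.09 K.
t = 29.0 days = 2.51×10^6 s, so t/τ = 1.79.
ΔT(t) = ΔT_eq (1 − e^(−t/τ)) = 4.09 × (1 − e^−1.79) = 3.40 K.

3.40 K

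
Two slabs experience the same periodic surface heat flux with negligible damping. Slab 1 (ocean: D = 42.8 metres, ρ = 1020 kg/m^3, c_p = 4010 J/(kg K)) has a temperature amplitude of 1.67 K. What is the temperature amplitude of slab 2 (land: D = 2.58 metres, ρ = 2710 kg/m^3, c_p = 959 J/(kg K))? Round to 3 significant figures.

43.6 K

C_ocean = 1.75×10^8 J/(m²·K); C_land = 6.71×10^6 J/(m²·K).
A ∝ 1/C ⇒ A_land = A_ocean × C_ocean/C_land = 1.67 × 26.1 = 43.6 K.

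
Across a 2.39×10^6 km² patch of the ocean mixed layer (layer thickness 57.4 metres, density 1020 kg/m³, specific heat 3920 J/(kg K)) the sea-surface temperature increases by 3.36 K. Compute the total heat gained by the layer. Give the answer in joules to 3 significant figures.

1.84×10^21 J

Areal heat capacity C = ρ c_p D = 1020 × 3920 × 57.4 = 2.30×10^8 J/(m^2 K).
Heat per unit area: q = C ΔT = 2.30×10^8 × 3.36 = 7.71×10^8 J/m².
Total heat: Q = q × A = 7.71×10^8 × (2.39×10^6 × 10⁶ m²) = 1.84×10^21 J.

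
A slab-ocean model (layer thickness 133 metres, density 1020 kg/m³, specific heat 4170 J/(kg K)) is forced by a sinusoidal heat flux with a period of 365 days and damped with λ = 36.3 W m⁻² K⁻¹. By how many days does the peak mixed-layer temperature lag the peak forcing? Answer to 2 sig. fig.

73 days

Areal heat capacity C = ρ c_p D = 1020 × 4170 × 133 = 5.66×10^8 J m⁻² K⁻¹.
ω = 2π / 3.15×10^7 s = 1.99×10^-7 s⁻¹.
Phase lag φ = arctan(Cω/λ) = arctan(113/36.3) = 1.26 rad.
Time lag = φ / ω = 1.26 / 1.99×10^-7 = 6.32×10^6 s = 73.2 days.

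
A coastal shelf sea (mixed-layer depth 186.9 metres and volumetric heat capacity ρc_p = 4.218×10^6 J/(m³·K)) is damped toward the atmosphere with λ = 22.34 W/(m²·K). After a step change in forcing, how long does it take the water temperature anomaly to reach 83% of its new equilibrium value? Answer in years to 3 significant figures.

Areal heat capacity C = ρc_p × D = 4.218×10^6 × 186.9 = 7.88×10^8 J m⁻² K⁻¹.
τ = C / λ = 7.88×10^8 / 22.34 = 3.53×10^7 s.
Fraction reached: 1 − e^(−t/τ) = 0.83 ⇒ t = −τ ln(1 − 0.83) = τ × 1.77.
t = 6.25×10^7 s = 1.98 years.

1.98 years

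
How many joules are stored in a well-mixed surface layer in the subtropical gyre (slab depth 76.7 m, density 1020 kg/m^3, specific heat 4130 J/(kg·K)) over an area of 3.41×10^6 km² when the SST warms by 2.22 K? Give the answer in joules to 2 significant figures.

Areal heat capacity C = ρ c_p D = 1020 × 4130 × 76.7 = 3.23×10^8 J/(m²·K).
Heat per unit area: q = C ΔT = 3.23×10^8 × 2.22 = 7.17×10^8 J/m².
Total heat: Q = q × A = 7.17×10^8 × (3.41×10^6 × 10⁶ m²) = 2.45×10^21 J.

2.4×10^21 J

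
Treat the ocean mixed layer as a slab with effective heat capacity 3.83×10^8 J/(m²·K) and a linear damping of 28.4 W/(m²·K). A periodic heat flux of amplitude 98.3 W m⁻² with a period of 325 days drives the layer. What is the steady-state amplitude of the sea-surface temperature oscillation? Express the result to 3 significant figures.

1.09 K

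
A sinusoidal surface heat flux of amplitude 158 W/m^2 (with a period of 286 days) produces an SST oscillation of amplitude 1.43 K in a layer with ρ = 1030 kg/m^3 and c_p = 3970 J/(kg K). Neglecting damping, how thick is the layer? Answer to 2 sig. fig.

ω = 2π / 2.47×10^7 s = 2.54×10^-7 s⁻¹.
Required C = F₀ / (A ω) = 158 / (1.43 × 2.54×10^-7) = 4.35×10^8 J/(m²·K).
D = C / (ρ c_p) = 4.35×10^8 / (1030 × 3970) = 106 m.

110 m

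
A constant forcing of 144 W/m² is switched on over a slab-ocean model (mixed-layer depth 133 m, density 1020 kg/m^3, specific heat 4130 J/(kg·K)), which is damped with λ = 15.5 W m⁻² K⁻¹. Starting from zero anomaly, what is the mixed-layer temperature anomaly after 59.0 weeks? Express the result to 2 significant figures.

5.8 K

Areal heat capacity C = ρ c_p D = 1020 × 4130 × 133 = 5.60×10^8 J m⁻² K⁻¹.
τ = C / λ = 5.60×10^8 / 15.5 = 3.61×10^7 s.
Equilibrium anomaly ΔT_eq = F / λ = 144 / 15.5 = 9.29 K.
t = 59.0 weeks = 3.57×10^7 s, so t/τ = 0.987.
ΔT(t) = ΔT_eq (1 − e^(−t/τ)) = 9.29 × (1 − e^−0.987) = 5.83 K.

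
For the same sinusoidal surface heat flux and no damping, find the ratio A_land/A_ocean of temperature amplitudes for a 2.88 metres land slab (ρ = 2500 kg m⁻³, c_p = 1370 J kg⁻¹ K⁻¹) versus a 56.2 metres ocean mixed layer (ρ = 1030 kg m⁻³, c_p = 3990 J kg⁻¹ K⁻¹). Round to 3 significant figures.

C_ocean = 1030 × 3990 × 56.2 = 2.31×10^8 J/(m²·K).
C_land = 2500 × 1370 × 2.88 = 9.86×10^6 J/(m²·K).
Undamped amplitude ∝ 1/C, so A_land/A_ocean = C_ocean/C_land = 23.4.

23.4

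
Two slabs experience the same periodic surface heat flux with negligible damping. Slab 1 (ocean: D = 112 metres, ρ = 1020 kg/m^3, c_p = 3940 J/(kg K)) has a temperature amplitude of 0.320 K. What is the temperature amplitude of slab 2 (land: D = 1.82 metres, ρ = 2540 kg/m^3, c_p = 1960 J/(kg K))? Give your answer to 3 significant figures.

15.9 K

C_ocean = 4.50×10^8 J/(m²·K); C_land = 9.06×10^6 J/(m²·K).
A ∝ 1/C ⇒ A_land = A_ocean × C_ocean/C_land = 0.320 × 49.7 = 15.9 K.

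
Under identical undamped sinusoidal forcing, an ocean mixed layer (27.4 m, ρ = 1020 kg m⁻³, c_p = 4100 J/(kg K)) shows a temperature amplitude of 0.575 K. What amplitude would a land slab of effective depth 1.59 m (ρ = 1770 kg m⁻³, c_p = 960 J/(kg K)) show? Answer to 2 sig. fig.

24 K

C_ocean = 1.15×10^8 J/(m²·K); C_land = 2.70×10^6 J/(m²·K).
A ∝ 1/C ⇒ A_land = A_ocean × C_ocean/C_land = 0.575 × 42.4 = 24.4 K.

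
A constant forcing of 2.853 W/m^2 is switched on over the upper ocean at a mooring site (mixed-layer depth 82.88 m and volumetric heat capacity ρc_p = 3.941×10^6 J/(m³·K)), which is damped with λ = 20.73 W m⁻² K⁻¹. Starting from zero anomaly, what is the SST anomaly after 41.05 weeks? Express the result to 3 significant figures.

0.109 K

Areal heat capacity C = ρc_p × D = 3.941×10^6 × 82.88 = 3.27×10^8 J/(m^2 K).
τ = C / λ = 3.27×10^8 / 20.73 = 1.58×10^7 s.
Equilibrium anomaly ΔT_eq = F / λ = 2.853 / 20.73 = 0.138 K.
t = 41.05 weeks = 2.48×10^7 s, so t/τ = 1.58.
ΔT(t) = ΔT_eq (1 − e^(−t/τ)) = 0.138 × (1 − e^−1.58) = 0.109 K.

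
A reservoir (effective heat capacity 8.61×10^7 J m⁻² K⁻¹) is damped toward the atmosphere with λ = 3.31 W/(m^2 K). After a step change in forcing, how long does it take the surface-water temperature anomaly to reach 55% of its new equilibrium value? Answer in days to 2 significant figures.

240 days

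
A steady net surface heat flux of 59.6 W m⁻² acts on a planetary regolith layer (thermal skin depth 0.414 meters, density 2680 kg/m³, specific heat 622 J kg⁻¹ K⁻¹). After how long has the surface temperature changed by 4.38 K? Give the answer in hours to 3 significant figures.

Areal heat capacity C = ρ c_p D = 2680 × 622 × 0.414 = 6.90×10^5 J m⁻² K⁻¹.
Time required: Δt = C ΔT / F = 6.90×10^5 × 4.38 / 59.6 = 50700 s.
In hours: 50700 s / (3600 s/hour) = 14.1 hours.

14.1 hours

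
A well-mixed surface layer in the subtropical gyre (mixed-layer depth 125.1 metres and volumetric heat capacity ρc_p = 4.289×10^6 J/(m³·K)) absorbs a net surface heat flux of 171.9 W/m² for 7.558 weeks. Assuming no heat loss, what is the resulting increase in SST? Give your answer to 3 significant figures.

Areal heat capacity C = ρc_p × D = 4.289×10^6 × 125.1 = 5.37×10^8 J/(m²·K).
Net heat input Q = F Δt = 171.9 × (7.558 weeks × 6.048×10^5 s/week) = 7.86×10^8 J/m².
ΔT = Q / C = 7.86×10^8 / 5.37×10^8 = 1.46 K.

1.46 K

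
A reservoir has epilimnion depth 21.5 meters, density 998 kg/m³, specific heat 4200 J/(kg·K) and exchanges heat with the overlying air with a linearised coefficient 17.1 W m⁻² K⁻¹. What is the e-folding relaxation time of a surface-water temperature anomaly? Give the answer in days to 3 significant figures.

Areal heat capacity C = ρ c_p D = 998 × 4200 × 21.5 = 9.01×10^7 J/(m²·K).
Relaxation time τ = C / λ = 9.01×10^7 / 17.1 = 5.27×10^6 s.
In days: 5.27×10^6 s / (86400 s/day) = 61.0 days.

61.0 days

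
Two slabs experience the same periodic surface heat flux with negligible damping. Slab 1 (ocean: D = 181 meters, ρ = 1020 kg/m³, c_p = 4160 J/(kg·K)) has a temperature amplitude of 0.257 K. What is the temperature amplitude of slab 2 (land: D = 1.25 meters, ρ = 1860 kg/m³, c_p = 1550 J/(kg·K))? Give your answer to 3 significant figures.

54.8 K

C_ocean = 7.68×10^8 J/(m²·K); C_land = 3.60×10^6 J/(m²·K).
A ∝ 1/C ⇒ A_land = A_ocean × C_ocean/C_land = 0.257 × 213 = 54.8 K.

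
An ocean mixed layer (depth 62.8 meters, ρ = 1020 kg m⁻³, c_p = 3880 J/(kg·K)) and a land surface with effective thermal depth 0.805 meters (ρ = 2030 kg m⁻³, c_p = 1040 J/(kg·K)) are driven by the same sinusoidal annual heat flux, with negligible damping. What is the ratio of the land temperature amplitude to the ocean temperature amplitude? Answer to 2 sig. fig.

150

C_ocean = 1020 × 3880 × 62.8 = 2.49×10^8 J/(m²·K).
C_land = 2030 × 1040 × 0.805 = 1.70×10^6 J/(m²·K).
Undamped amplitude ∝ 1/C, so A_land/A_ocean = C_ocean/C_land = 146.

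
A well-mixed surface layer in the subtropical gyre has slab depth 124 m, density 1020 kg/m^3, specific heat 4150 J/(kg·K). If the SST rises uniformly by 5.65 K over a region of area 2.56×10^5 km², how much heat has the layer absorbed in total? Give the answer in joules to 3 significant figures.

7.59×10^20 J

Areal heat capacity C = ρ c_p D = 1020 × 4150 × 124 = 5.25×10^8 J/(m²·K).
Heat per unit area: q = C ΔT = 5.25×10^8 × 5.65 = 2.97×10^9 J/m².
Total heat: Q = q × A = 2.97×10^9 × (2.56×10^5 × 10⁶ m²) = 7.59×10^20 J.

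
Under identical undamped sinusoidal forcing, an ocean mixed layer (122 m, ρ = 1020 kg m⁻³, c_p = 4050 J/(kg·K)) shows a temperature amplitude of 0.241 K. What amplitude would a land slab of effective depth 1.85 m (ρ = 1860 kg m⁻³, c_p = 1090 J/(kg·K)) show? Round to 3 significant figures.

C_ocean = 5.04×10^8 J/(m²·K); C_land = 3.75×10^6 J/(m²·K).
A ∝ 1/C ⇒ A_land = A_ocean × C_ocean/C_land = 0.241 × 134 = 32.4 K.

32.4 K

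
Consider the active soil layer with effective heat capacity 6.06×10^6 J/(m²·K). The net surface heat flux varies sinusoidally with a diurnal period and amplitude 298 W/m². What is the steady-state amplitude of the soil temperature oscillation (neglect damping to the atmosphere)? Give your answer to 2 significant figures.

Areal heat capacity C = 6.06×10^6 J/(m²·K) (given).
Angular frequency ω = 2π / T = 2π / 86400 s = 7.27×10^-5 s⁻¹.
Cω = 6.06×10^6 × 7.27×10^-5 = 441 W/(m²·K).
Amplitude A = F₀ / (Cω) = 298 / 441 = 0.676 K.

0.68 K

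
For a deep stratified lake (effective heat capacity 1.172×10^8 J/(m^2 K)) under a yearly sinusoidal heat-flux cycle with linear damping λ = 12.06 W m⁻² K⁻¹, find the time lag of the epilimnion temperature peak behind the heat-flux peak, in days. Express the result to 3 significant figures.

Areal heat capacity C = 1.172×10^8 J/(m^2 K) (given).
ω = 2π / 3.15×10^7 s = 1.99×10^-7 s⁻¹.
Phase lag φ = arctan(Cω/λ) = arctan(23.4/12.06) = 1.09 rad.
Time lag = φ / ω = 1.09 / 1.99×10^-7 = 5.49×10^6 s = 63.6 days.

63.6 days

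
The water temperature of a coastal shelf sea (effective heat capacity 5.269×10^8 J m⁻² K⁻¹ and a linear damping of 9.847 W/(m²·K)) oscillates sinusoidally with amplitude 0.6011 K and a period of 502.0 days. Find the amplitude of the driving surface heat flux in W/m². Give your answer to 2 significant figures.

46

Areal heat capacity C = 5.269×10^8 J m⁻² K⁻¹ (given).
ω = 2π / 4.34×10^7 s = 1.45×10^-7 s⁻¹.
√((Cω)² + λ²) = √((76.3)² + 9.847²) = 77.0 W/(m²·K).
F₀ = A × √((Cω)²+λ²) = 0.6011 × 77.0 = 46.3 W/m².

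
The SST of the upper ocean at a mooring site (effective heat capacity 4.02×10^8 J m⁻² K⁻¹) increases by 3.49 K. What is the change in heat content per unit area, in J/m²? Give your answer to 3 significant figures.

1.40×10^9

Areal heat capacity C = 4.02×10^8 J m⁻² K⁻¹ (given).
ΔQ = C ΔT = 4.02×10^8 × 3.49 = 1.40×10^9 J/m².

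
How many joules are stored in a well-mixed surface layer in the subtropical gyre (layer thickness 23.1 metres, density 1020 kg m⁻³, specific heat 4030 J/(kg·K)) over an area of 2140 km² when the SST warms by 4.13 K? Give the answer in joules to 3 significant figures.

8.39×10^17 J

Areal heat capacity C = ρ c_p D = 1020 × 4030 × 23.1 = 9.50×10^7 J/(m²·K).
Heat per unit area: q = C ΔT = 9.50×10^7 × 4.13 = 3.92×10^8 J/m².
Total heat: Q = q × A = 3.92×10^8 × (2140 × 10⁶ m²) = 8.39×10^17 J.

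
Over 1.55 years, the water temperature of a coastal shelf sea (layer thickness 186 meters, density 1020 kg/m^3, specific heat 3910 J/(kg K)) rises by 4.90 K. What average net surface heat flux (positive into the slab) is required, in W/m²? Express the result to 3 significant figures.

74.3

Areal heat capacity C = ρ c_p D = 1020 × 3910 × 186 = 7.42×10^8 J/(m²·K).
Required heat per unit area: Q = C ΔT = 7.42×10^8 × 4.90 = 3.63×10^9 J/m².
Flux F = Q / Δt = 3.63×10^9 / 4.89×10^7 s = 74.3 W/m².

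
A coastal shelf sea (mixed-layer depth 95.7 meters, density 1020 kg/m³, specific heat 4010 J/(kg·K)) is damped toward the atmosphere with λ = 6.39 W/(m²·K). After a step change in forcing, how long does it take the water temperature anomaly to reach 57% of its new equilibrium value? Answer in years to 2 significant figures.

Areal heat capacity C = ρ c_p D = 1020 × 4010 × 95.7 = 3.91×10^8 J/(m^2 K).
τ = C / λ = 3.91×10^8 / 6.39 = 6.13×10^7 s.
Fraction reached: 1 − e^(−t/τ) = 0.57 ⇒ t = −τ ln(1 − 0.57) = τ × 0.844.
t = 5.17×10^7 s = 1.64 years.

1.6 years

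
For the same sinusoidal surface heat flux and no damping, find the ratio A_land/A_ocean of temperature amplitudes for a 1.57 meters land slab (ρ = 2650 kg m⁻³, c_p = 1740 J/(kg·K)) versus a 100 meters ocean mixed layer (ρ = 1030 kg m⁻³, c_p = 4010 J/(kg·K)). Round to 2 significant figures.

57

C_ocean = 1030 × 4010 × 100 = 4.13×10^8 J/(m²·K).
C_land = 2650 × 1740 × 1.57 = 7.24×10^6 J/(m²·K).
Undamped amplitude ∝ 1/C, so A_land/A_ocean = C_ocean/C_land = 57.1.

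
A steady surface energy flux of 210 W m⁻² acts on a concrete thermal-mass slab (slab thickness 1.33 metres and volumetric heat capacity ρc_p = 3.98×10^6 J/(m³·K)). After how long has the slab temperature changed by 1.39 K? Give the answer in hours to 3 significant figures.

Areal heat capacity C = ρc_p × D = 3.98×10^6 × 1.33 = 5.29×10^6 J/(m²·K).
Time required: Δt = C ΔT / F = 5.29×10^6 × 1.39 / 210 = 35000 s.
In hours: 35000 s / (3600 s/hour) = 9.73 hours.

9.73 hours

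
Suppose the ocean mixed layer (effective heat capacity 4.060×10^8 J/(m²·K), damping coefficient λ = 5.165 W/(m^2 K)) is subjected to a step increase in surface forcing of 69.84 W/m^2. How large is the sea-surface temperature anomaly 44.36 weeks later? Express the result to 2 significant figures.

3.9 K

Areal heat capacity C = 4.060×10^8 J/(m²·K) (given).
τ = C / λ = 4.06×10^8 / 5.165 = 7.86×10^7 s.
Equilibrium anomaly ΔT_eq = F / λ = 69.84 / 5.165 = 13.5 K.
t = 44.36 weeks = 2.68×10^7 s, so t/τ = 0.341.
ΔT(t) = ΔT_eq (1 − e^(−t/τ)) = 13.5 × (1 − e^−0.341) = 3.91 K.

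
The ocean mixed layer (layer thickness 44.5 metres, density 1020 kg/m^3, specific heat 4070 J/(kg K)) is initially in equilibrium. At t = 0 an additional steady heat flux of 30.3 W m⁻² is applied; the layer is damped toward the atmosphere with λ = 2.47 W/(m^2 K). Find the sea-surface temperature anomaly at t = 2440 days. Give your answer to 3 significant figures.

Areal heat capacity C = ρ c_p D = 1020 × 4070 × 44.5 = 1.85×10^8 J/(m^2 K).
τ = C / λ = 1.85×10^8 / 2.47 = 7.48×10^7 s.
Equilibrium anomaly ΔT_eq = F / λ = 30.3 / 2.47 = 12.3 K.
t = 2440 days = 2.11×10^8 s, so t/τ = 2.82.
ΔT(t) = ΔT_eq (1 − e^(−t/τ)) = 12.3 × (1 − e^−2.82) = 11.5 K.

11.5 K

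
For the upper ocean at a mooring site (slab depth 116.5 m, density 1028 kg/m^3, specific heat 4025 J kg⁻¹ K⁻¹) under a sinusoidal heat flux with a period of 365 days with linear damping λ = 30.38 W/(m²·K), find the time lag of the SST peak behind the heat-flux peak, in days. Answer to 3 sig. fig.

73.5 days

Areal heat capacity C = ρ c_p D = 1028 × 4025 × 116.5 = 4.82×10^8 J/(m^2 K).
ω = 2π / 3.15×10^7 s = 1.99×10^-7 s⁻¹.
Phase lag φ = arctan(Cω/λ) = arctan(96.0/30.38) = 1.26 rad.
Time lag = φ / ω = 1.26 / 1.99×10^-7 = 6.35×10^6 s = 73.5 days.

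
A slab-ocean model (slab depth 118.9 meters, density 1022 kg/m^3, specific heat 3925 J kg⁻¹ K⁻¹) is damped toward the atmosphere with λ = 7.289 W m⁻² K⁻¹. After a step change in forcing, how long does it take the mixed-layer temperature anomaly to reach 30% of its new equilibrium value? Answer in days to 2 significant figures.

270 days

Areal heat capacity C = ρ c_p D = 1022 × 3925 × 118.9 = 4.77×10^8 J m⁻² K⁻¹.
τ = C / λ = 4.77×10^8 / 7.289 = 6.54×10^7 s.
Fraction reached: 1 − e^(−t/τ) = 0.30 ⇒ t = −τ ln(1 − 0.30) = τ × 0.357.
t = 2.33×10^7 s = 270 days.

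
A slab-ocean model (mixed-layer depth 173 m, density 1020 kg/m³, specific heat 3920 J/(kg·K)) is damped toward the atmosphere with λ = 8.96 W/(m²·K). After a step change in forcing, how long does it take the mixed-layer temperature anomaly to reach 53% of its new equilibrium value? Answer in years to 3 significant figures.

1.85 years

Areal heat capacity C = ρ c_p D = 1020 × 3920 × 173 = 6.92×10^8 J/(m²·K).
τ = C / λ = 6.92×10^8 / 8.96 = 7.72×10^7 s.
Fraction reached: 1 − e^(−t/τ) = 0.53 ⇒ t = −τ ln(1 − 0.53) = τ × 0.755.
t = 5.83×10^7 s = 1.85 years.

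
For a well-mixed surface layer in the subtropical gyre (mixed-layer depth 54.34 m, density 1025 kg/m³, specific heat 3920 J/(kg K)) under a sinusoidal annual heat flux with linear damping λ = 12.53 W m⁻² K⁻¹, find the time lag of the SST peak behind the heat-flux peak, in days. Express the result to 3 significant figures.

75.0 days

Areal heat capacity C = ρ c_p D = 1025 × 3920 × 54.34 = 2.18×10^8 J/(m²·K).
ω = 2π / 3.15×10^7 s = 1.99×10^-7 s⁻¹.
Phase lag φ = arctan(Cω/λ) = arctan(43.5/12.53) = 1.29 rad.
Time lag = φ / ω = 1.29 / 1.99×10^-7 = 6.48×10^6 s = 75.0 days.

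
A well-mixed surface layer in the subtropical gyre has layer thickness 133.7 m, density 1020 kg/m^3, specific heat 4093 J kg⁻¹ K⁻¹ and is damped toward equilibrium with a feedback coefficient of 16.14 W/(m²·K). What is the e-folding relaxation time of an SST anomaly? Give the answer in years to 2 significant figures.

Areal heat capacity C = ρ c_p D = 1020 × 4093 × 133.7 = 5.58×10^8 J/(m²·K).
Relaxation time τ = C / λ = 5.58×10^8 / 16.14 = 3.46×10^7 s.
In years: 3.46×10^7 s / (3.156×10^7 s/year) = 1.10 years.

1.1 years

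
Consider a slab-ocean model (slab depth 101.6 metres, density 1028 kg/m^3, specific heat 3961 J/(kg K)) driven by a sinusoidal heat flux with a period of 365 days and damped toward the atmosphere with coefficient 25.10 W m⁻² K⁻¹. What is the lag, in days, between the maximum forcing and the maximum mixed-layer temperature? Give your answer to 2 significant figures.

74 days

Areal heat capacity C = ρ c_p D = 1028 × 3961 × 101.6 = 4.14×10^8 J/(m²·K).
ω = 2π / 3.15×10^7 s = 1.99×10^-7 s⁻¹.
Phase lag φ = arctan(Cω/λ) = arctan(82.4/25.10) = 1.28 rad.
Time lag = φ / ω = 1.28 / 1.99×10^-7 = 6.40×10^6 s = 74.1 days.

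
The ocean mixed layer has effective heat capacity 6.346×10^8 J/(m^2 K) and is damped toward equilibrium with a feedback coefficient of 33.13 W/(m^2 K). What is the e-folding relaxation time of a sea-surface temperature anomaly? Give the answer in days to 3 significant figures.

Areal heat capacity C = 6.346×10^8 J/(m^2 K) (given).
Relaxation time τ = C / λ = 6.35×10^8 / 33.13 = 1.92×10^7 s.
In days: 1.92×10^7 s / (86400 s/day) = 222 days.

222 days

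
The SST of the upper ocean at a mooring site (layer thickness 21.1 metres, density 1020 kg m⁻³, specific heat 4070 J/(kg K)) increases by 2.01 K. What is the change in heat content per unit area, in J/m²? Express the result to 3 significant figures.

1.76×10^8

Areal heat capacity C = ρ c_p D = 1020 × 4070 × 21.1 = 8.76×10^7 J m⁻² K⁻¹.
ΔQ = C ΔT = 8.76×10^7 × 2.01 = 1.76×10^8 J/m².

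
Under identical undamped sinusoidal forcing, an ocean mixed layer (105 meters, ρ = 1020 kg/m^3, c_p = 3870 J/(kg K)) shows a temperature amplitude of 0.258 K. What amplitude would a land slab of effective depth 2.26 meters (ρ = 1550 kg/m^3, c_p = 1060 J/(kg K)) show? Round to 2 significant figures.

29 K

C_ocean = 4.14×10^8 J/(m²·K); C_land = 3.71×10^6 J/(m²·K).
A ∝ 1/C ⇒ A_land = A_ocean × C_ocean/C_land = 0.258 × 112 = 28.8 K.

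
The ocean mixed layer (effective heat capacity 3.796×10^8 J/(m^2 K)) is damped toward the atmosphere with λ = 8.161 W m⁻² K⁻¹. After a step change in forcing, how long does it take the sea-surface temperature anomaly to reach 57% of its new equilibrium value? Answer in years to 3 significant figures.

1.24 years

Areal heat capacity C = 3.796×10^8 J/(m^2 K) (given).
τ = C / λ = 3.80×10^8 / 8.161 = 4.65×10^7 s.
Fraction reached: 1 − e^(−t/τ) = 0.57 ⇒ t = −τ ln(1 − 0.57) = τ × 0.844.
t = 3.93×10^7 s = 1.24 years.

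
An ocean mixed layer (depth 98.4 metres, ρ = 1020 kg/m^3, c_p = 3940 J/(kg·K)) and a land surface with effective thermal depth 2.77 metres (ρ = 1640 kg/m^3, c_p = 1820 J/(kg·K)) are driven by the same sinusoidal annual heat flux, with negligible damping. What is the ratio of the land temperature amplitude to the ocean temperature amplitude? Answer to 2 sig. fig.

48

C_ocean = 1020 × 3940 × 98.4 = 3.95×10^8 J/(m²·K).
C_land = 1640 × 1820 × 2.77 = 8.27×10^6 J/(m²·K).
Undamped amplitude ∝ 1/C, so A_land/A_ocean = C_ocean/C_land = 47.8.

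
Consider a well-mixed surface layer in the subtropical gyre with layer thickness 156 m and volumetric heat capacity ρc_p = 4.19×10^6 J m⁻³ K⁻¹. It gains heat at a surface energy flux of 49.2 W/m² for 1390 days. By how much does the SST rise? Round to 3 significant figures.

9.04 K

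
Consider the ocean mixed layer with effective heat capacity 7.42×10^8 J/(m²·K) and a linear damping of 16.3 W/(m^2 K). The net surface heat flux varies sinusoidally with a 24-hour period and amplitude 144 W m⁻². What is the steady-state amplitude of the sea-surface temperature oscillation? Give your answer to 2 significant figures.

Areal heat capacity C = 7.42×10^8 J/(m²·K) (given).
Angular frequency ω = 2π / T = 2π / 86400 s = 7.27×10^-5 s⁻¹.
√((Cω)² + λ²) = √((54000)² + 16.3²) = 54000 W/(m²·K).
Amplitude A = F₀ / √((Cω)²+λ²) = 144 / 54000 = 0.00267 K.

0.0027 K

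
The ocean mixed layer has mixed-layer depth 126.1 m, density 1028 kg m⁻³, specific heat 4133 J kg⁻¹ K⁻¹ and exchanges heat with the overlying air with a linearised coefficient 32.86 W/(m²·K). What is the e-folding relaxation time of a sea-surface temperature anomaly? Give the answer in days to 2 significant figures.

190 days

Areal heat capacity C = ρ c_p D = 1028 × 4133 × 126.1 = 5.36×10^8 J/(m²·K).
Relaxation time τ = C / λ = 5.36×10^8 / 32.86 = 1.63×10^7 s.
In days: 1.63×10^7 s / (86400 s/day) = 189 days.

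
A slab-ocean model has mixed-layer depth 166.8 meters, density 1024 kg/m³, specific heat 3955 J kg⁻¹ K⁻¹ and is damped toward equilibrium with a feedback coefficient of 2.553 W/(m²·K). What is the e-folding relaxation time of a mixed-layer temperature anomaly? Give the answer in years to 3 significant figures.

8.38 years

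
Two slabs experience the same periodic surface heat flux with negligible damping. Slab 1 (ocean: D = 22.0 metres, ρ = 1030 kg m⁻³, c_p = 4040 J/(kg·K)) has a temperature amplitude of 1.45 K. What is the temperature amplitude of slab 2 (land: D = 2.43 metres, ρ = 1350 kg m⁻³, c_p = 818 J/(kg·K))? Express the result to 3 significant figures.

49.5 K

C_ocean = 9.15×10^7 J/(m²·K); C_land = 2.68×10^6 J/(m²·K).
A ∝ 1/C ⇒ A_land = A_ocean × C_ocean/C_land = 1.45 × 34.1 = 49.5 K.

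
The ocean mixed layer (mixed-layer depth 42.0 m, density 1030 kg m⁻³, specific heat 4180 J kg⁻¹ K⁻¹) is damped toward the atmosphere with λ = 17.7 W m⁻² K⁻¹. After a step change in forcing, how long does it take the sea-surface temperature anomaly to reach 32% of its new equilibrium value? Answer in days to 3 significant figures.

45.6 days

Areal heat capacity C = ρ c_p D = 1030 × 4180 × 42.0 = 1.81×10^8 J m⁻² K⁻¹.
τ = C / λ = 1.81×10^8 / 17.7 = 1.02×10^7 s.
Fraction reached: 1 − e^(−t/τ) = 0.32 ⇒ t = −τ ln(1 − 0.32) = τ × 0.386.
t = 3.94×10^6 s = 45.6 days.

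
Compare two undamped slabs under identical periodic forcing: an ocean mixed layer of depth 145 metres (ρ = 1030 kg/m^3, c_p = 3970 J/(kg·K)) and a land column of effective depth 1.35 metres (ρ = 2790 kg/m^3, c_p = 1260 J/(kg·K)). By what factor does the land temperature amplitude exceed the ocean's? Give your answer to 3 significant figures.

125

C_ocean = 1030 × 3970 × 145 = 5.93×10^8 J/(m²·K).
C_land = 2790 × 1260 × 1.35 = 4.75×10^6 J/(m²·K).
Undamped amplitude ∝ 1/C, so A_land/A_ocean = C_ocean/C_land = 125.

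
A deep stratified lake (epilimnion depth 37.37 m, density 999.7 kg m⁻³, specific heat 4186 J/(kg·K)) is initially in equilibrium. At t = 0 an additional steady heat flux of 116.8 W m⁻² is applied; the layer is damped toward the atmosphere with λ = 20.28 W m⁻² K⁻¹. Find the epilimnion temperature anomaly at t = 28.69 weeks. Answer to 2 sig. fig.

Areal heat capacity C = ρ c_p D = 999.7 × 4186 × 37.37 = 1.56×10^8 J m⁻² K⁻¹.
τ = C / λ = 1.56×10^8 / 20.28 = 7.71×10^6 s.
Equilibrium anomaly ΔT_eq = F / λ = 116.8 / 20.28 = 5.76 K.
t = 28.69 weeks = 1.74×10^7 s, so t/τ = 2.25.
ΔT(t) = ΔT_eq (1 − e^(−t/τ)) = 5.76 × (1 − e^−2.25) = 5.15 K.

5.2 K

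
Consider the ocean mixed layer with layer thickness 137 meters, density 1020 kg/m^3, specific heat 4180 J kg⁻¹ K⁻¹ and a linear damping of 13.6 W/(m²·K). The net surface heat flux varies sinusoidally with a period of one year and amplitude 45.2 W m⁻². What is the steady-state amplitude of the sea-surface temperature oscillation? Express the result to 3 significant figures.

Areal heat capacity C = ρ c_p D = 1020 × 4180 × 137 = 5.84×10^8 J/(m²·K).
Angular frequency ω = 2π / T = 2π / 3.15×10^7 s = 1.99×10^-7 s⁻¹.
√((Cω)² + λ²) = √((116)² + 13.6²) = 117 W/(m²·K).
Amplitude A = F₀ / √((Cω)²+λ²) = 45.2 / 117 = 0.386 K.

0.386 K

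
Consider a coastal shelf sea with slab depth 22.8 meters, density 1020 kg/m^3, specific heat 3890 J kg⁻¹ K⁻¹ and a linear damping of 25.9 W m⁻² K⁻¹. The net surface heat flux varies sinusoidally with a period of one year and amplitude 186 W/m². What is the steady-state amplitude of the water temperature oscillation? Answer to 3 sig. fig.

5.89 K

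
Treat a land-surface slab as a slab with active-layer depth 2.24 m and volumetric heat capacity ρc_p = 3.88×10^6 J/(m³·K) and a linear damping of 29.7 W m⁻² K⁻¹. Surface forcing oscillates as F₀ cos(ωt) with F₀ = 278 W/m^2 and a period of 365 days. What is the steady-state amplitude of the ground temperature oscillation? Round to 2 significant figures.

Areal heat capacity C = ρc_p × D = 3.88×10^6 × 2.24 = 8.69×10^6 J/(m^2 K).
Angular frequency ω = 2π / T = 2π / 3.15×10^7 s = 1.99×10^-7 s⁻¹.
√((Cω)² + λ²) = √((1.73)² + 29.7²) = 29.8 W/(m²·K).
Amplitude A = F₀ / √((Cω)²+λ²) = 278 / 29.8 = 9.34 K.

9.3 K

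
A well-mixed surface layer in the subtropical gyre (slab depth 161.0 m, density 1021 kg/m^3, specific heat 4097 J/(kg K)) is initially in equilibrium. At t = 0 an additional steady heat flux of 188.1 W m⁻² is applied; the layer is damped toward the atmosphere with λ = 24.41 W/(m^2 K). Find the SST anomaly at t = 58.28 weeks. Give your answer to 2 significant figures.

Areal heat capacity C = ρ c_p D = 1021 × 4097 × 161.0 = 6.73×10^8 J/(m²·K).
τ = C / λ = 6.73×10^8 / 24.41 = 2.76×10^7 s.
Equilibrium anomaly ΔT_eq = F / λ = 188.1 / 24.41 = 7.71 K.
t = 58.28 weeks = 3.52×10^7 s, so t/τ = 1.28.
ΔT(t) = ΔT_eq (1 − e^(−t/τ)) = 7.71 × (1 − e^−1.28) = 5.56 K.

5.6 K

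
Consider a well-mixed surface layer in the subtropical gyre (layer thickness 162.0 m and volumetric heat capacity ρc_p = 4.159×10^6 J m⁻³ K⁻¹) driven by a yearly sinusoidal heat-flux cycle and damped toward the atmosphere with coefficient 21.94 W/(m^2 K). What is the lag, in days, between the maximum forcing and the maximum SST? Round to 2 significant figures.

Areal heat capacity C = ρc_p × D = 4.159×10^6 × 162.0 = 6.74×10^8 J/(m^2 K).
ω = 2π / 3.15×10^7 s = 1.99×10^-7 s⁻¹.
Phase lag φ = arctan(Cω/λ) = arctan(134/21.94) = 1.41 rad.
Time lag = φ / ω = 1.41 / 1.99×10^-7 = 7.07×10^6 s = 81.8 days.

82 days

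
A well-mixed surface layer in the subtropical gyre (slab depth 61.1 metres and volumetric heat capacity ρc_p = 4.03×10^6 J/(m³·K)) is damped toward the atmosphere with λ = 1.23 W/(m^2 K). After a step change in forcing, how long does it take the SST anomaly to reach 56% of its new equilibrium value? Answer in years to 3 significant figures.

5.21 years

Areal heat capacity C = ρc_p × D = 4.03×10^6 × 61.1 = 2.46×10^8 J/(m^2 K).
τ = C / λ = 2.46×10^8 / 1.23 = 2.00×10^8 s.
Fraction reached: 1 − e^(−t/τ) = 0.56 ⇒ t = −τ ln(1 − 0.56) = τ × 0.821.
t = 1.64×10^8 s = 5.21 years.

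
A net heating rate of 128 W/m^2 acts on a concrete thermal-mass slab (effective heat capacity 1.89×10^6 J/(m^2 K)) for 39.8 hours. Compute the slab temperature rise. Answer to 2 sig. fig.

9.7 K

Areal heat capacity C = 1.89×10^6 J/(m^2 K) (given).
Net heat input Q = F Δt = 128 × (39.8 hours × 3600 s/hour) = 1.83×10^7 J/m².
ΔT = Q / C = 1.83×10^7 / 1.89×10^6 = 9.70 K.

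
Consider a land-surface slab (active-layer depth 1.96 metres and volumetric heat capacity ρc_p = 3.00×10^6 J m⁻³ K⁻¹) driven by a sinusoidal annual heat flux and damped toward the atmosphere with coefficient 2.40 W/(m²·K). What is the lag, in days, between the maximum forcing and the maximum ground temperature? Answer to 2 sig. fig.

Areal heat capacity C = ρc_p × D = 3.00×10^6 × 1.96 = 5.88×10^6 J m⁻² K⁻¹.
ω = 2π / 3.15×10^7 s = 1.99×10^-7 s⁻¹.
Phase lag φ = arctan(Cω/λ) = arctan(1.17/2.40) = 0.454 rad.
Time lag = φ / ω = 0.454 / 1.99×10^-7 = 2.28×10^6 s = 26.4 days.

26 days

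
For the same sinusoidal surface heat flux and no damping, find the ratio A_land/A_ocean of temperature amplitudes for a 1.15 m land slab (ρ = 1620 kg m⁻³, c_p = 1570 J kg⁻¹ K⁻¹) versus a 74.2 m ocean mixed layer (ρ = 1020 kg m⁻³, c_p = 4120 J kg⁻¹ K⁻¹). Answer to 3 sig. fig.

107

C_ocean = 1020 × 4120 × 74.2 = 3.12×10^8 J/(m²·K).
C_land = 1620 × 1570 × 1.15 = 2.92×10^6 J/(m²·K).
Undamped amplitude ∝ 1/C, so A_land/A_ocean = C_ocean/C_land = 107.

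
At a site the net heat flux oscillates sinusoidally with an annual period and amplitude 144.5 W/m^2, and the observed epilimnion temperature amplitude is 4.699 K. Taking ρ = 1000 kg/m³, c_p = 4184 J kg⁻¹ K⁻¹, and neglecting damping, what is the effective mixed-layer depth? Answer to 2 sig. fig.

37 m

ω = 2π / 3.15×10^7 s = 1.99×10^-7 s⁻¹.
Required C = F₀ / (A ω) = 144.5 / (4.699 × 1.99×10^-7) = 1.54×10^8 J/(m²·K).
D = C / (ρ c_p) = 1.54×10^8 / (1000 × 4184) = 36.9 m.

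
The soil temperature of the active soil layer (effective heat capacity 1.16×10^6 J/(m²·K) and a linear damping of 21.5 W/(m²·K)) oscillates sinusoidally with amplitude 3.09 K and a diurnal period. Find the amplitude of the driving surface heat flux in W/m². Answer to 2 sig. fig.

270

Areal heat capacity C = 1.16×10^6 J/(m²·K) (given).
ω = 2π / 86400 s = 7.27×10^-5 s⁻¹.
√((Cω)² + λ²) = √((84.4)² + 21.5²) = 87.1 W/(m²·K).
F₀ = A × √((Cω)²+λ²) = 3.09 × 87.1 = 269 W/m².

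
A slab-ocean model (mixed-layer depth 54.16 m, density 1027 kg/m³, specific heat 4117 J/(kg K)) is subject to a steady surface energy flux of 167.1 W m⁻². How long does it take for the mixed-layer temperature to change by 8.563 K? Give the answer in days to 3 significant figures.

Areal heat capacity C = ρ c_p D = 1027 × 4117 × 54.16 = 2.29×10^8 J m⁻² K⁻¹.
Time required: Δt = C ΔT / F = 2.29×10^8 × 8.563 / 167.1 = 1.17×10^7 s.
In days: 1.17×10^7 s / (86400 s/day) = 136 days.

136 days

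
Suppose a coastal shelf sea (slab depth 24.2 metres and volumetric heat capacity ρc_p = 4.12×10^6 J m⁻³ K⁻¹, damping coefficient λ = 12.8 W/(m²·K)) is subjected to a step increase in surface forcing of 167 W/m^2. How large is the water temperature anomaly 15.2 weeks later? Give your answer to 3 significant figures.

9.04 K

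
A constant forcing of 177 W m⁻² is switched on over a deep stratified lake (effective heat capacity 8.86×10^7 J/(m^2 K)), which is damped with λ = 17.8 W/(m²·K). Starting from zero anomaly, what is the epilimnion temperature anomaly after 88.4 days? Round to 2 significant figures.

7.8 K

Areal heat capacity C = 8.86×10^7 J/(m^2 K) (given).
τ = C / λ = 8.86×10^7 / 17.8 = 4.98×10^6 s.
Equilibrium anomaly ΔT_eq = F / λ = 177 / 17.8 = 9.94 K.
t = 88.4 days = 7.64×10^6 s, so t/τ = 1.53.
ΔT(t) = ΔT_eq (1 − e^(−t/τ)) = 9.94 × (1 − e^−1.53) = 7.80 K.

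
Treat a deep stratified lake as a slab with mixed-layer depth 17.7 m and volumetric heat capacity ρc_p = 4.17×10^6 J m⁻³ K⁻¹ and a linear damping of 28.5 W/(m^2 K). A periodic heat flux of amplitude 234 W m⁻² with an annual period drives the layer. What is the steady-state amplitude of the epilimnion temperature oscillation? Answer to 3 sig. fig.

Areal heat capacity C = ρc_p × D = 4.17×10^6 × 17.7 = 7.38×10^7 J/(m²·K).
Angular frequency ω = 2π / T = 2π / 3.15×10^7 s = 1.99×10^-7 s⁻¹.
√((Cω)² + λ²) = √((14.7)² + 28.5²) = 32.1 W/(m²·K).
Amplitude A = F₀ / √((Cω)²+λ²) = 234 / 32.1 = 7.30 K.

7.30 K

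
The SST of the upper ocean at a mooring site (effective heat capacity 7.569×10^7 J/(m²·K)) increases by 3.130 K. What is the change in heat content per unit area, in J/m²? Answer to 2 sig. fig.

2.4×10^8

Areal heat capacity C = 7.569×10^7 J/(m²·K) (given).
ΔQ = C ΔT = 7.57×10^7 × 3.130 = 2.37×10^8 J/m².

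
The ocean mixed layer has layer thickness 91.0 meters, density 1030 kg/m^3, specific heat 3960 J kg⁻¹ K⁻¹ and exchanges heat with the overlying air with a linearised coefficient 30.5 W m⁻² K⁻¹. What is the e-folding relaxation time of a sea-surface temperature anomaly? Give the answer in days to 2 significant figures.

Areal heat capacity C = ρ c_p D = 1030 × 3960 × 91.0 = 3.71×10^8 J m⁻² K⁻¹.
Relaxation time τ = C / λ = 3.71×10^8 / 30.5 = 1.22×10^7 s.
In days: 1.22×10^7 s / (86400 s/day) = 141 days.

140 days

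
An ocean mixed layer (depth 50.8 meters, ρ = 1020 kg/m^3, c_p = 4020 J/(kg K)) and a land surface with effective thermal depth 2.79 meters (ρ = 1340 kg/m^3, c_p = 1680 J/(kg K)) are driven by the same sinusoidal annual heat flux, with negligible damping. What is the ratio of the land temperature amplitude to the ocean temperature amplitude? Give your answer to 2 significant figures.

33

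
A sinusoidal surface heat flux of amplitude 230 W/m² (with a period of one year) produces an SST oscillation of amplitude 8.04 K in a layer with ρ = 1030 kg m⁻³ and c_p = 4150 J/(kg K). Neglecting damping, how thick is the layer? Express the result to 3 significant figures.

33.6 m

ω = 2π / 3.15×10^7 s = 1.99×10^-7 s⁻¹.
Required C = F₀ / (A ω) = 230 / (8.04 × 1.99×10^-7) = 1.44×10^8 J/(m²·K).
D = C / (ρ c_p) = 1.44×10^8 / (1030 × 4150) = 33.6 m.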